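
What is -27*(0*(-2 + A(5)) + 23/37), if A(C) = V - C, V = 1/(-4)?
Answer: -621/37 ≈ -16.784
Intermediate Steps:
V = -1/4 (V = 1*(-1/4) = -1/4 ≈ -0.25000)
A(C) = -1/4 - C
-27*(0*(-2 + A(5)) + 23/37) = -27*(0*(-2 + (-1/4 - 1*5)) + 23/37) = -27*(0*(-2 + (-1/4 - 5)) + 23*(1/37)) = -27*(0*(-2 - 21/4) + 23/37) = -27*(0*(-29/4) + 23/37) = -27*(0 + 23/37) = -27*23/37 = -621/37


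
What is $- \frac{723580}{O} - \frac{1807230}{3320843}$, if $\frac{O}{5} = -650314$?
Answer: $- \frac{347343927316}{1079795347351} \approx -0.32168$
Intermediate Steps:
$O = -3251570$ ($O = 5 \left(-650314\right) = -3251570$)
$- \frac{723580}{O} - \frac{1807230}{3320843} = - \frac{723580}{-3251570} - \frac{1807230}{3320843} = \left(-723580\right) \left(- \frac{1}{3251570}\right) - \frac{1807230}{3320843} = \frac{72358}{325157} - \frac{1807230}{3320843} = - \frac{347343927316}{1079795347351}$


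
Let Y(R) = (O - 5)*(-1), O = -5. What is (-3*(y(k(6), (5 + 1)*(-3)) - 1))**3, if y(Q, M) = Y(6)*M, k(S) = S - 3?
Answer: 160103007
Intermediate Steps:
k(S) = -3 + S
Y(R) = 10 (Y(R) = (-5 - 5)*(-1) = -10*(-1) = 10)
y(Q, M) = 10*M
(-3*(y(k(6), (5 + 1)*(-3)) - 1))**3 = (-3*(10*((5 + 1)*(-3)) - 1))**3 = (-3*(10*(6*(-3)) - 1))**3 = (-3*(10*(-18) - 1))**3 = (-3*(-180 - 1))**3 = (-3*(-181))**3 = 543**3 = 160103007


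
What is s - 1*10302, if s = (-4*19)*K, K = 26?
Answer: -12278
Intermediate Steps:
s = -1976 (s = -4*19*26 = -76*26 = -1976)
s - 1*10302 = -1976 - 1*10302 = -1976 - 10302 = -12278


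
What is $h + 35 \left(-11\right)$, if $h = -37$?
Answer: $-422$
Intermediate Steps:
$h + 35 \left(-11\right) = -37 + 35 \left(-11\right) = -37 - 385 = -422$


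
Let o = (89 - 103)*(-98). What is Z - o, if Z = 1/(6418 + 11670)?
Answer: -24816735/18088 ≈ -1372.0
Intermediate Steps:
o = 1372 (o = -14*(-98) = 1372)
Z = 1/18088 ≈ 5.5285e-5
Z - o = 1/18088 - 1*1372 = 1/18088 - 1372 = -24816735/18088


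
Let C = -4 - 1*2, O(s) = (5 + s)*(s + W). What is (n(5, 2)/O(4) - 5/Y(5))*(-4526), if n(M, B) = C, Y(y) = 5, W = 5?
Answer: 131254/27 ≈ 4861.3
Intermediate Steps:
O(s) = (5 + s)**2 (O(s) = (5 + s)*(s + 5) = (5 + s)*(5 + s) = (5 + s)**2)
C = -6 (C = -4 - 2 = -6)
n(M, B) = -6
(n(5, 2)/O(4) - 5/Y(5))*(-4526) = (-6/(25 + 4**2 + 10*4) - 5/5)*(-4526) = (-6/(25 + 16 + 40) - 5*1/5)*(-4526) = (-6/81 - 1)*(-4526) = (-6*1/81 - 1)*(-4526) = (-2/27 - 1)*(-4526) = -29/27*(-4526) = 131254/27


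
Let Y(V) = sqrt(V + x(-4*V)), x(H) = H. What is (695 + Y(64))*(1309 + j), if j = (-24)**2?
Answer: 1310075 + 15080*I*sqrt(3) ≈ 1.3101e+6 + 26119.0*I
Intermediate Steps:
j = 576
Y(V) = sqrt(3)*sqrt(-V) (Y(V) = sqrt(V - 4*V) = sqrt(-3*V) = sqrt(3)*sqrt(-V))
(695 + Y(64))*(1309 + j) = (695 + sqrt(3)*sqrt(-1*64))*(1309 + 576) = (695 + sqrt(3)*sqrt(-64))*1885 = (695 + sqrt(3)*(8*I))*1885 = (695 + 8*I*sqrt(3))*1885 = 1310075 + 15080*I*sqrt(3)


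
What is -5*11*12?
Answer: -660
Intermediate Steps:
-5*11*12 = -55*12 = -660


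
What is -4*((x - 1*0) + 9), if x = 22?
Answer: -124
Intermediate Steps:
-4*((x - 1*0) + 9) = -4*((22 - 1*0) + 9) = -4*((22 + 0) + 9) = -4*(22 + 9) = -4*31 = -124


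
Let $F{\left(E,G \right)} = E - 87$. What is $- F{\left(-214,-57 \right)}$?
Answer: $301$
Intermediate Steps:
$F{\left(E,G \right)} = -87 + E$ ($F{\left(E,G \right)} = E - 87 = -87 + E$)
$- F{\left(-214,-57 \right)} = - (-87 - 214) = \left(-1\right) \left(-301\right) = 301$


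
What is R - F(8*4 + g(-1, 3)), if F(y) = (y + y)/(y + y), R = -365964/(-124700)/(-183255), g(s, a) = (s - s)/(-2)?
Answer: -1904355372/1904324875 ≈ -1.0000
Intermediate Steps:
g(s, a) = 0 (g(s, a) = 0*(-½) = 0)
R = -30497/1904324875 (R = -365964*(-1/124700)*(-1/183255) = (91491/31175)*(-1/183255) = -30497/1904324875 ≈ -1.6015e-5)
F(y) = 1 (F(y) = (2*y)/((2*y)) = (2*y)*(1/(2*y)) = 1)
R - F(8*4 + g(-1, 3)) = -30497/1904324875 - 1*1 = -30497/1904324875 - 1 = -1904355372/1904324875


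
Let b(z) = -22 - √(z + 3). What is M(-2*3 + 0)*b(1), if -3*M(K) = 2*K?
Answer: -96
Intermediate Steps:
M(K) = -2*K/3
b(z) = -22 - √(3 + z)
M(-2*3 + 0)*b(1) = (-2*(-2*3 + 0)/3)*(-22 - √(3 + 1)) = (-2*(-6 + 0)/3)*(-22 - √4) = (-⅔*(-6))*(-22 - 1*2) = 4*(-22 - 2) = 4*(-24) = -96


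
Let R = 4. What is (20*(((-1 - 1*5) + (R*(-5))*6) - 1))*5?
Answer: -12700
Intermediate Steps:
(20*(((-1 - 1*5) + (R*(-5))*6) - 1))*5 = (20*(((-1 - 1*5) + (4*(-5))*6) - 1))*5 = (20*(((-1 - 5) - 20*6) - 1))*5 = (20*((-6 - 120) - 1))*5 = (20*(-126 - 1))*5 = (20*(-127))*5 = -2540*5 = -12700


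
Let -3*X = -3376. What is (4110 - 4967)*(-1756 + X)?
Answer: 1621444/3 ≈ 5.4048e+5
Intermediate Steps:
X = 3376/3 (X = -⅓*(-3376) = 3376/3 ≈ 1125.3)
(4110 - 4967)*(-1756 + X) = (4110 - 4967)*(-1756 + 3376/3) = -857*(-1892/3) = 1621444/3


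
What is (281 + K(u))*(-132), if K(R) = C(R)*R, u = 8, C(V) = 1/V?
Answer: -37224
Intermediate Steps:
K(R) = 1 (K(R) = R/R = 1)
(281 + K(u))*(-132) = (281 + 1)*(-132) = 282*(-132) = -37224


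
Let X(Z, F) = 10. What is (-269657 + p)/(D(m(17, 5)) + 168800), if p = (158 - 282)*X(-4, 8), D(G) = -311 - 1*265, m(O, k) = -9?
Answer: -270897/168224 ≈ -1.6103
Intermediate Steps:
D(G) = -576 (D(G) = -311 - 265 = -576)
p = -1240 (p = (158 - 282)*10 = -124*10 = -1240)
(-269657 + p)/(D(m(17, 5)) + 168800) = (-269657 - 1240)/(-576 + 168800) = -270897/168224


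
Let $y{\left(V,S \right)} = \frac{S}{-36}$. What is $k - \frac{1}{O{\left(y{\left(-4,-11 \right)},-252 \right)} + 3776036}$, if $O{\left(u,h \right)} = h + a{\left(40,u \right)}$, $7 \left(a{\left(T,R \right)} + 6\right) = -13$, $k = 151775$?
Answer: $\frac{4011478968568}{26430433} \approx 1.5178 \cdot 10^{5}$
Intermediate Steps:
$a{\left(T,R \right)} = - \frac{55}{7}$ ($a{\left(T,R \right)} = -6 + \frac{1}{7} \left(-13\right) = -6 - \frac{13}{7} = - \frac{55}{7}$)
$y{\left(V,S \right)} = - \frac{S}{36}$ ($y{\left(V,S \right)} = S \left(- \frac{1}{36}\right) = - \frac{S}{36}$)
$O{\left(u,h \right)} = - \frac{55}{7} + h$ ($O{\left(u,h \right)} = h - \frac{55}{7} = - \frac{55}{7} + h$)
$k - \frac{1}{O{\left(y{\left(-4,-11 \right)},-252 \right)} + 3776036} = 151775 - \frac{1}{\left(- \frac{55}{7} - 252\right) + 3776036} = 151775 - \frac{1}{- \frac{1819}{7} + 3776036} = 151775 - \frac{1}{\frac{26430433}{7}} = 151775 - \frac{7}{26430433} = \frac{4011478968568}{26430433}$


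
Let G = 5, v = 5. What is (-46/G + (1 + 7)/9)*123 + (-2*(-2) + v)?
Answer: -15199/15 ≈ -1013.3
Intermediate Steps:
(-46/G + (1 + 7)/9)*123 + (-2*(-2) + v) = (-46/5 + (1 + 7)/9)*123 + (-2*(-2) + 5) = (-46*⅕ + 8*(⅑))*123 + (4 + 5) = (-46/5 + 8/9)*123 + 9 = -374/45*123 + 9 = -15334/15 + 9 = -15199/15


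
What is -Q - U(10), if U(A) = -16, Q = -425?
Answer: 441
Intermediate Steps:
-Q - U(10) = -1*(-425) - 1*(-16) = 425 + 16 = 441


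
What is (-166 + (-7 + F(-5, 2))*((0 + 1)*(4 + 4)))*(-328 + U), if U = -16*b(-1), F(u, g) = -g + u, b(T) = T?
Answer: 86736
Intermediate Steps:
F(u, g) = u - g
U = 16 (U = -16*(-1) = 16)
(-166 + (-7 + F(-5, 2))*((0 + 1)*(4 + 4)))*(-328 + U) = (-166 + (-7 + (-5 - 1*2))*((0 + 1)*(4 + 4)))*(-328 + 16) = (-166 + (-7 + (-5 - 2))*(1*8))*(-312) = (-166 + (-7 - 7)*8)*(-312) = (-166 - 14*8)*(-312) = (-166 - 112)*(-312) = -278*(-312) = 86736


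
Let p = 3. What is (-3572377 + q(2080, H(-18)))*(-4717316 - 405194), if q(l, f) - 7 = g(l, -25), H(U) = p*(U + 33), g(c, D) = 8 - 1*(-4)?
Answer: 18299439578580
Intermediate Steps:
g(c, D) = 12 (g(c, D) = 8 + 4 = 12)
H(U) = 99 + 3*U (H(U) = 3*(U + 33) = 3*(33 + U) = 99 + 3*U)
q(l, f) = 19 (q(l, f) = 7 + 12 = 19)
(-3572377 + q(2080, H(-18)))*(-4717316 - 405194) = (-3572377 + 19)*(-4717316 - 405194) = -3572358*(-5122510) = 18299439578580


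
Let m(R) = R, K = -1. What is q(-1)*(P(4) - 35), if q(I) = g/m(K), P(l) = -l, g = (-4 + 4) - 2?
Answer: -78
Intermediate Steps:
g = -2 (g = 0 - 2 = -2)
q(I) = 2 (q(I) = -2/(-1) = -2*(-1) = 2)
q(-1)*(P(4) - 35) = 2*(-1*4 - 35) = 2*(-4 - 35) = 2*(-39) = -78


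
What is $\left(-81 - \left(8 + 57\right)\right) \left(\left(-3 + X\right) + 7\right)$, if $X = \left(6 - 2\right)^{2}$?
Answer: $-2920$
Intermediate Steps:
$X = 16$ ($X = 4^{2} = 16$)
$\left(-81 - \left(8 + 57\right)\right) \left(\left(-3 + X\right) + 7\right) = \left(-81 - \left(8 + 57\right)\right) \left(\left(-3 + 16\right) + 7\right) = \left(-81 - 65\right) \left(13 + 7\right) = \left(-81 - 65\right) 20 = \left(-146\right) 20 = -2920$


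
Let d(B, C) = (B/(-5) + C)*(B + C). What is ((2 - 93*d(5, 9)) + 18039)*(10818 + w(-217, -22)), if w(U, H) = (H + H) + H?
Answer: 81984000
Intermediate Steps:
w(U, H) = 3*H (w(U, H) = 2*H + H = 3*H)
d(B, C) = (B + C)*(C - B/5) (d(B, C) = (B*(-⅕) + C)*(B + C) = (-B/5 + C)*(B + C) = (C - B/5)*(B + C) = (B + C)*(C - B/5))
((2 - 93*d(5, 9)) + 18039)*(10818 + w(-217, -22)) = ((2 - 93*(9² - ⅕*5² + (⅘)*5*9)) + 18039)*(10818 + 3*(-22)) = ((2 - 93*(81 - ⅕*25 + 36)) + 18039)*(10818 - 66) = ((2 - 93*(81 - 5 + 36)) + 18039)*10752 = ((2 - 93*112) + 18039)*10752 = ((2 - 10416) + 18039)*10752 = (-10414 + 18039)*10752 = 7625*10752 = 81984000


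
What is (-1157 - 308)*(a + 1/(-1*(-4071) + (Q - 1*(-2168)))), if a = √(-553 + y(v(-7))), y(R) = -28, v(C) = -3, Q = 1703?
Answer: -1465/7942 - 1465*I*√581 ≈ -0.18446 - 35312.0*I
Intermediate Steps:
a = I*√581 (a = √(-553 - 28) = √(-581) = I*√581 ≈ 24.104*I)
(-1157 - 308)*(a + 1/(-1*(-4071) + (Q - 1*(-2168)))) = (-1157 - 308)*(I*√581 + 1/(-1*(-4071) + (1703 - 1*(-2168)))) = -1465*(I*√581 + 1/(4071 + (1703 + 2168))) = -1465*(I*√581 + 1/(4071 + 3871)) = -1465*(I*√581 + 1/7942) = -1465*(1/7942 + I*√581) = -1465/7942 - 1465*I*√581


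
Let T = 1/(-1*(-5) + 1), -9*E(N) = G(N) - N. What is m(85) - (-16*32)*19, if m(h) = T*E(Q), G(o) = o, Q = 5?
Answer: 9728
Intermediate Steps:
E(N) = 0 (E(N) = -(N - N)/9 = -⅑*0 = 0)
T = ⅙ (T = 1/(5 + 1) = 1/6 = ⅙ ≈ 0.16667)
m(h) = 0 (m(h) = (⅙)*0 = 0)
m(85) - (-16*32)*19 = 0 - (-16*32)*19 = 0 - (-512)*19 = 0 - 1*(-9728) = 0 + 9728 = 9728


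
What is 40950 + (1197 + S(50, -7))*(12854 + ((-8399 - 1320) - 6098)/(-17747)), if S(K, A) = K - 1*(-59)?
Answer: 298672035680/17747 ≈ 1.6829e+7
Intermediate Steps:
S(K, A) = 59 + K (S(K, A) = K + 59 = 59 + K)
40950 + (1197 + S(50, -7))*(12854 + ((-8399 - 1320) - 6098)/(-17747)) = 40950 + (1197 + (59 + 50))*(12854 + ((-8399 - 1320) - 6098)/(-17747)) = 40950 + (1197 + 109)*(12854 + (-9719 - 6098)*(-1/17747)) = 40950 + 1306*(12854 - 15817*(-1/17747)) = 40950 + 1306*(12854 + 15817/17747) = 40950 + 1306*(228135755/17747) = 40950 + 297945296030/17747 = 298672035680/17747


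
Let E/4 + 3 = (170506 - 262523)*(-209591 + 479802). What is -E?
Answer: 99456022360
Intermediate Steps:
E = -99456022360 (E = -12 + 4*((170506 - 262523)*(-209591 + 479802)) = -12 + 4*(-92017*270211) = -12 + 4*(-24864005587) = -12 - 99456022348 = -99456022360)
-E = -1*(-99456022360) = 99456022360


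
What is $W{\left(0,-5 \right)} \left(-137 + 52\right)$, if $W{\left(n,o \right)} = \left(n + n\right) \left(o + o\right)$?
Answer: $0$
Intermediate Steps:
$W{\left(n,o \right)} = 4 n o$ ($W{\left(n,o \right)} = 2 n 2 o = 4 n o$)
$W{\left(0,-5 \right)} \left(-137 + 52\right) = 4 \cdot 0 \left(-5\right) \left(-137 + 52\right) = 0 \left(-85\right) = 0$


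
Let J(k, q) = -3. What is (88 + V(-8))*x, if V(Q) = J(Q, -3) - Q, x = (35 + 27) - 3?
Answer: 5487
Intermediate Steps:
x = 59 (x = 62 - 3 = 59)
V(Q) = -3 - Q
(88 + V(-8))*x = (88 + (-3 - 1*(-8)))*59 = (88 + (-3 + 8))*59 = (88 + 5)*59 = 93*59 = 5487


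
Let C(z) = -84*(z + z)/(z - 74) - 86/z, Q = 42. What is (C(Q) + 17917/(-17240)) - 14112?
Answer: -5030396237/362040 ≈ -13895.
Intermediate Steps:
C(z) = -86/z - 168*z/(-74 + z) (C(z) = -84*2*z/(-74 + z) - 86/z = -168*z/(-74 + z) - 86/z = -86/z - 168*z/(-74 + z))
(C(Q) + 17917/(-17240)) - 14112 = (2*(3182 - 84*42² - 43*42)/(42*(-74 + 42)) + 17917/(-17240)) - 14112 = (2*(1/42)*(3182 - 84*1764 - 1806)/(-32) + 17917*(-1/17240)) - 14112 = (2*(1/42)*(-1/32)*(3182 - 148176 - 1806) - 17917/17240) - 14112 = (2*(1/42)*(-1/32)*(-146800) - 17917/17240) - 14112 = (9175/42 - 17917/17240) - 14112 = 78712243/362040 - 14112 = -5030396237/362040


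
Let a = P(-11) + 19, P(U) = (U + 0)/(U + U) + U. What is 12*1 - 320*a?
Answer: -2708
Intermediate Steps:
P(U) = 1/2 + U (P(U) = U/((2*U)) + U = U*(1/(2*U)) + U = 1/2 + U)
a = 17/2 (a = (1/2 - 11) + 19 = -21/2 + 19 = 17/2 ≈ 8.5000)
12*1 - 320*a = 12*1 - 320*17/2 = 12 - 2720 = -2708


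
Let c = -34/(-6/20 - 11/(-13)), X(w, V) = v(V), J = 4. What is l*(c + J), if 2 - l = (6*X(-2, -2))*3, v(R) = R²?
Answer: 289520/71 ≈ 4077.7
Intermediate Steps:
X(w, V) = V²
c = -4420/71 (c = -34/(-6*1/20 - 11*(-1/13)) = -34/(-3/10 + 11/13) = -34/71/130 = -34*130/71 = -4420/71 ≈ -62.254)
l = -70 (l = 2 - 6*(-2)²*3 = 2 - 6*4*3 = 2 - 24*3 = 2 - 1*72 = 2 - 72 = -70)
l*(c + J) = -70*(-4420/71 + 4) = -70*(-4136/71) = 289520/71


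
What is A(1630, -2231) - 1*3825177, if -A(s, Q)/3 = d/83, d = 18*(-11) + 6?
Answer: -317489115/83 ≈ -3.8252e+6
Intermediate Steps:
d = -192 (d = -198 + 6 = -192)
A(s, Q) = 576/83 (A(s, Q) = -(-576)/83 = -3*(-192/83) = 576/83)
A(1630, -2231) - 1*3825177 = 576/83 - 1*3825177 = 576/83 - 3825177 = -317489115/83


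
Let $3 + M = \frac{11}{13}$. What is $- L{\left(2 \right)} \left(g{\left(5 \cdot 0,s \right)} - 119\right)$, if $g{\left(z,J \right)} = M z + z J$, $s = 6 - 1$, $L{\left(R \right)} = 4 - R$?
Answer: $238$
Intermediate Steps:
$M = - \frac{28}{13}$ ($M = -3 + \frac{11}{13} = - \frac{28}{13} \approx -2.1538$)
$s = 5$ ($s = 6 - 1 = 5$)
$g{\left(z,J \right)} = - \frac{28 z}{13} + J z$ ($g{\left(z,J \right)} = - \frac{28 z}{13} + z J = - \frac{28 z}{13} + J z$)
$- L{\left(2 \right)} \left(g{\left(5 \cdot 0,s \right)} - 119\right) = - (4 - 2) \left(\frac{5 \cdot 0 \left(-28 + 13 \cdot 5\right)}{13} - 119\right) = - (4 - 2) \left(\frac{1}{13} \cdot 0 \left(-28 + 65\right) - 119\right) = \left(-1\right) 2 \left(\frac{1}{13} \cdot 0 \cdot 37 - 119\right) = - 2 \left(0 - 119\right) = \left(-2\right) \left(-119\right) = 238$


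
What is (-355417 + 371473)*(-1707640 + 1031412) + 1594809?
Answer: -10855921959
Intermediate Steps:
(-355417 + 371473)*(-1707640 + 1031412) + 1594809 = 16056*(-676228) + 1594809 = -10857516768 + 1594809 = -10855921959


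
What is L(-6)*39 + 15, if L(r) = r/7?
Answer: -129/7 ≈ -18.429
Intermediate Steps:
L(r) = r/7 (L(r) = r*(1/7) = r/7)
L(-6)*39 + 15 = ((1/7)*(-6))*39 + 15 = -6/7*39 + 15 = -234/7 + 15 = -129/7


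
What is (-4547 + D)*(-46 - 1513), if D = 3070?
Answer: 2302643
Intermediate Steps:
(-4547 + D)*(-46 - 1513) = (-4547 + 3070)*(-46 - 1513) = -1477*(-1559) = 2302643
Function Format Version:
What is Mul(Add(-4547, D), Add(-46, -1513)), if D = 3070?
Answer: 2302643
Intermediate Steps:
Mul(Add(-4547, D), Add(-46, -1513)) = Mul(Add(-4547, 3070), Add(-46, -1513)) = Mul(-1477, -1559) = 2302643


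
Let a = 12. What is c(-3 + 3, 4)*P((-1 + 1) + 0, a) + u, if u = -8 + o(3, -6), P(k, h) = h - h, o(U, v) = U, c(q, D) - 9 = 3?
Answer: -5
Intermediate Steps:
c(q, D) = 12 (c(q, D) = 9 + 3 = 12)
P(k, h) = 0
u = -5 (u = -8 + 3 = -5)
c(-3 + 3, 4)*P((-1 + 1) + 0, a) + u = 12*0 - 5 = 0 - 5 = -5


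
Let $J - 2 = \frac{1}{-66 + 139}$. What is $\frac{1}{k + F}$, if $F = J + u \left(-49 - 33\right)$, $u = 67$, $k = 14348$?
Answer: $\frac{73}{646489} \approx 0.00011292$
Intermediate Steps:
$J = \frac{147}{73}$ ($J = 2 + \frac{1}{-66 + 139} = 2 + \frac{1}{73} = \frac{147}{73} \approx 2.0137$)
$F = - \frac{400915}{73}$ ($F = \frac{147}{73} + 67 \left(-49 - 33\right) = \frac{147}{73} + 67 \left(-82\right) = \frac{147}{73} - 5494 = - \frac{400915}{73} \approx -5492.0$)
$\frac{1}{k + F} = \frac{1}{14348 - \frac{400915}{73}} = \frac{1}{\frac{646489}{73}} = \frac{73}{646489}$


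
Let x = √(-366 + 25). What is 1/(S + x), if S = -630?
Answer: -630/397241 - I*√341/397241 ≈ -0.0015859 - 4.6486e-5*I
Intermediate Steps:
x = I*√341 (x = √(-341) = I*√341 ≈ 18.466*I)
1/(S + x) = 1/(-630 + I*√341)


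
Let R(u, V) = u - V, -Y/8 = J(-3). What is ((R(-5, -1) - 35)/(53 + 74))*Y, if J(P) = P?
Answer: -936/127 ≈ -7.3701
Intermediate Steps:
Y = 24 (Y = -8*(-3) = 24)
((R(-5, -1) - 35)/(53 + 74))*Y = (((-5 - 1*(-1)) - 35)/(53 + 74))*24 = (((-5 + 1) - 35)/127)*24 = ((-4 - 35)*(1/127))*24 = -39*1/127*24 = -39/127*24 = -936/127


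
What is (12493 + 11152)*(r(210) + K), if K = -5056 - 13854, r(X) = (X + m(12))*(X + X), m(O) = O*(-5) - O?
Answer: 923337250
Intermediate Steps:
m(O) = -6*O (m(O) = -5*O - O = -6*O)
r(X) = 2*X*(-72 + X) (r(X) = (X - 6*12)*(X + X) = (X - 72)*(2*X) = (-72 + X)*(2*X) = 2*X*(-72 + X))
K = -18910
(12493 + 11152)*(r(210) + K) = (12493 + 11152)*(2*210*(-72 + 210) - 18910) = 23645*(2*210*138 - 18910) = 23645*(57960 - 18910) = 23645*39050 = 923337250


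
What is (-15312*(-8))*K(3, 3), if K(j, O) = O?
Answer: 367488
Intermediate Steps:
(-15312*(-8))*K(3, 3) = -15312*(-8)*3 = 122496*3 = 367488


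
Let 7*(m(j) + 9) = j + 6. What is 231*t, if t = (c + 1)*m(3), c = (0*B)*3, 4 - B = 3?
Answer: -1782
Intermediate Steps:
B = 1 (B = 4 - 1*3 = 4 - 3 = 1)
m(j) = -57/7 + j/7 (m(j) = -9 + (j + 6)/7 = -9 + (6 + j)/7 = -9 + (6/7 + j/7) = -57/7 + j/7)
c = 0 (c = (0*1)*3 = 0*3 = 0)
t = -54/7 (t = (0 + 1)*(-57/7 + (⅐)*3) = 1*(-57/7 + 3/7) = 1*(-54/7) = -54/7 ≈ -7.7143)
231*t = 231*(-54/7) = -1782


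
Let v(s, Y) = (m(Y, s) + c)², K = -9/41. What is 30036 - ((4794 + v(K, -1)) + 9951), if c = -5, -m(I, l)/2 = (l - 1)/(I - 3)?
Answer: 25651271/1681 ≈ 15260.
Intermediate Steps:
m(I, l) = -2*(-1 + l)/(-3 + I) (m(I, l) = -2*(l - 1)/(I - 3) = -2*(-1 + l)/(-3 + I))
K = -9/41 (K = -9*1/41 = -9/41 ≈ -0.21951)
v(s, Y) = (-5 + 2*(1 - s)/(-3 + Y))² (v(s, Y) = (2*(1 - s)/(-3 + Y) - 5)² = (-5 + 2*(1 - s)/(-3 + Y))²)
30036 - ((4794 + v(K, -1)) + 9951) = 30036 - ((4794 + (-17 + 2*(-9/41) + 5*(-1))²/(-3 - 1)²) + 9951) = 30036 - ((4794 + (-17 - 18/41 - 5)²/(-4)²) + 9951) = 30036 - ((4794 + (-920/41)²/16) + 9951) = 30036 - ((4794 + (1/16)*(846400/1681)) + 9951) = 30036 - ((4794 + 52900/1681) + 9951) = 30036 - (8111614/1681 + 9951) = 30036 - 1*24839245/1681 = 30036 - 24839245/1681 = 25651271/1681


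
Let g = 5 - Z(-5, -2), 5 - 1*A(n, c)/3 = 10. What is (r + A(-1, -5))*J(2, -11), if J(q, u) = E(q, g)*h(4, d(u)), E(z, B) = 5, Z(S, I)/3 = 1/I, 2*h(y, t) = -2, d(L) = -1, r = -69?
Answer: 420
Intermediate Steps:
h(y, t) = -1 (h(y, t) = (½)*(-2) = -1)
A(n, c) = -15 (A(n, c) = 15 - 3*10 = 15 - 30 = -15)
Z(S, I) = 3/I
g = 13/2 (g = 5 - 3/(-2) = 5 - 3*(-1)/2 = 5 - 1*(-3/2) = 5 + 3/2 = 13/2 ≈ 6.5000)
J(q, u) = -5 (J(q, u) = 5*(-1) = -5)
(r + A(-1, -5))*J(2, -11) = (-69 - 15)*(-5) = -84*(-5) = 420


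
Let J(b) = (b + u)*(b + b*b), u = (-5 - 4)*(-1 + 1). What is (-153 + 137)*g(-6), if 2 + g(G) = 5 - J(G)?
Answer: -2928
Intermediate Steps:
u = 0 (u = -9*0 = 0)
J(b) = b*(b + b²) (J(b) = (b + 0)*(b + b*b) = b*(b + b²))
g(G) = 3 - G²*(1 + G) (g(G) = -2 + (5 - G²*(1 + G)) = 3 - G²*(1 + G))
(-153 + 137)*g(-6) = (-153 + 137)*(3 - 1*(-6)²*(1 - 6)) = -16*(3 - 1*36*(-5)) = -16*(3 + 180) = -16*183 = -2928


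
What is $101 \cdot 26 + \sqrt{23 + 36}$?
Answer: $2626 + \sqrt{59} \approx 2633.7$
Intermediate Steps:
$101 \cdot 26 + \sqrt{23 + 36} = 2626 + \sqrt{59}$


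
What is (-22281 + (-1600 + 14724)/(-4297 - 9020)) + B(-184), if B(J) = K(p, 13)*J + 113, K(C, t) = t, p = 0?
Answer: -1694708/69 ≈ -24561.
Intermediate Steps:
B(J) = 113 + 13*J (B(J) = 13*J + 113 = 113 + 13*J)
(-22281 + (-1600 + 14724)/(-4297 - 9020)) + B(-184) = (-22281 + (-1600 + 14724)/(-4297 - 9020)) + (113 + 13*(-184)) = (-22281 + 13124/(-13317)) + (113 - 2392) = (-22281 + 13124*(-1/13317)) - 2279 = (-22281 - 68/69) - 2279 = -1537457/69 - 2279 = -1694708/69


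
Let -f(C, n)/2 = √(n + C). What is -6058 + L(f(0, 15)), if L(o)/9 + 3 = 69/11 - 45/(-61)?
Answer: -4040699/671 ≈ -6021.9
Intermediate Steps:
f(C, n) = -2*√(C + n) (f(C, n) = -2*√(n + C) = -2*√(C + n))
L(o) = 24219/671 (L(o) = -27 + 9*(69/11 - 45/(-61)) = -27 + 9*(69*(1/11) - 45*(-1/61)) = -27 + 9*(69/11 + 45/61) = -27 + 9*(4704/671) = -27 + 42336/671 = 24219/671)
-6058 + L(f(0, 15)) = -6058 + 24219/671 = -4040699/671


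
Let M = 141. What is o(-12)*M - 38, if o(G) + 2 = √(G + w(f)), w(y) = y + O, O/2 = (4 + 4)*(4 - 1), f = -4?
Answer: -320 + 564*√2 ≈ 477.62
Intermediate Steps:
O = 48 (O = 2*((4 + 4)*(4 - 1)) = 2*(8*3) = 2*24 = 48)
w(y) = 48 + y (w(y) = y + 48 = 48 + y)
o(G) = -2 + √(44 + G) (o(G) = -2 + √(G + (48 - 4)) = -2 + √(G + 44) = -2 + √(44 + G))
o(-12)*M - 38 = (-2 + √(44 - 12))*141 - 38 = (-2 + √32)*141 - 38 = (-2 + 4*√2)*141 - 38 = (-282 + 564*√2) - 38 = -320 + 564*√2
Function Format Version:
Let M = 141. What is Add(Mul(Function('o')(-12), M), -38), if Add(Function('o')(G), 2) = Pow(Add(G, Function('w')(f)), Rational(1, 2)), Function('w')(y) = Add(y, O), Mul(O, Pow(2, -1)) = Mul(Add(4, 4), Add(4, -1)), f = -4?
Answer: Add(-320, Mul(564, Pow(2, Rational(1, 2)))) ≈ 477.62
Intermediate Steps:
O = 48 (O = Mul(2, Mul(Add(4, 4), Add(4, -1))) = Mul(2, Mul(8, 3)) = Mul(2, 24) = 48)
Function('w')(y) = Add(48, y) (Function('w')(y) = Add(y, 48) = Add(48, y))
Function('o')(G) = Add(-2, Pow(Add(44, G), Rational(1, 2))) (Function('o')(G) = Add(-2, Pow(Add(G, Add(48, -4)), Rational(1, 2))) = Add(-2, Pow(Add(G, 44), Rational(1, 2))) = Add(-2, Pow(Add(44, G), Rational(1, 2))))
Add(Mul(Function('o')(-12), M), -38) = Add(Mul(Add(-2, Pow(Add(44, -12), Rational(1, 2))), 141), -38) = Add(Mul(Add(-2, Pow(32, Rational(1, 2))), 141), -38) = Add(Mul(Add(-2, Mul(4, Pow(2, Rational(1, 2)))), 141), -38) = Add(Add(-282, Mul(564, Pow(2, Rational(1, 2)))), -38) = Add(-320, Mul(564, Pow(2, Rational(1, 2))))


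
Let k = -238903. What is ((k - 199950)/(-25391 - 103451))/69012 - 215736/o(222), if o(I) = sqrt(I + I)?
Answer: 438853/8891644104 - 35956*sqrt(111)/37 ≈ -10238.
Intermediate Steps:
o(I) = sqrt(2)*sqrt(I) (o(I) = sqrt(2*I) = sqrt(2)*sqrt(I))
((k - 199950)/(-25391 - 103451))/69012 - 215736/o(222) = ((-238903 - 199950)/(-25391 - 103451))/69012 - 215736*sqrt(111)/222 = -438853/(-128842)*(1/69012) - 215736*sqrt(111)/222 = -438853*(-1/128842)*(1/69012) - 35956*sqrt(111)/37 = (438853/128842)*(1/69012) - 35956*sqrt(111)/37 = 438853/8891644104 - 35956*sqrt(111)/37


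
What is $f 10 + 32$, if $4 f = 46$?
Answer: $147$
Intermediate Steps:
$f = \frac{23}{2}$ ($f = \frac{1}{4} \cdot 46 = \frac{23}{2} \approx 11.5$)
$f 10 + 32 = \frac{23}{2} \cdot 10 + 32 = 115 + 32 = 147$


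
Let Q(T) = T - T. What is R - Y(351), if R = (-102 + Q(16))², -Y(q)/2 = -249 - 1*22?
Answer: 9862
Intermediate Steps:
Y(q) = 542 (Y(q) = -2*(-249 - 1*22) = -2*(-249 - 22) = -2*(-271) = 542)
Q(T) = 0
R = 10404 (R = (-102 + 0)² = (-102)² = 10404)
R - Y(351) = 10404 - 1*542 = 10404 - 542 = 9862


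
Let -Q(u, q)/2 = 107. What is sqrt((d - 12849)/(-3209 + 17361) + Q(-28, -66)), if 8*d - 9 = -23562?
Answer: I*sqrt(43083232561)/14152 ≈ 14.667*I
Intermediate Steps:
d = -23553/8 (d = 9/8 + (1/8)*(-23562) = 9/8 - 11781/4 = -23553/8 ≈ -2944.1)
Q(u, q) = -214 (Q(u, q) = -2*107 = -214)
sqrt((d - 12849)/(-3209 + 17361) + Q(-28, -66)) = sqrt((-23553/8 - 12849)/(-3209 + 17361) - 214) = sqrt(-126345/8/14152 - 214) = sqrt(-126345/8*1/14152 - 214) = sqrt(-126345/113216 - 214) = sqrt(-24354569/113216) = I*sqrt(43083232561)/14152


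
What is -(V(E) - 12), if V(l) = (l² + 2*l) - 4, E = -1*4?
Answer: 8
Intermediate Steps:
E = -4
V(l) = -4 + l² + 2*l
-(V(E) - 12) = -((-4 + (-4)² + 2*(-4)) - 12) = -((-4 + 16 - 8) - 12) = -(4 - 12) = -1*(-8) = 8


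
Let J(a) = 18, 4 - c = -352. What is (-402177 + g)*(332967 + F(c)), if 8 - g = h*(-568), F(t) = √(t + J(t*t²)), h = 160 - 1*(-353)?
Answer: -36887749095 - 110785*√374 ≈ -3.6890e+10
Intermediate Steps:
h = 513 (h = 160 + 353 = 513)
c = 356 (c = 4 - 1*(-352) = 4 + 352 = 356)
F(t) = √(18 + t) (F(t) = √(t + 18) = √(18 + t))
g = 291392 (g = 8 - 513*(-568) = 8 - 1*(-291384) = 8 + 291384 = 291392)
(-402177 + g)*(332967 + F(c)) = (-402177 + 291392)*(332967 + √(18 + 356)) = -110785*(332967 + √374) = -36887749095 - 110785*√374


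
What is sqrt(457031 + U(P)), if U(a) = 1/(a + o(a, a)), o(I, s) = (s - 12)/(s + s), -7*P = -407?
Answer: sqrt(23019468163077)/7097 ≈ 676.04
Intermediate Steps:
P = 407/7 (P = -1/7*(-407) = 407/7 ≈ 58.143)
o(I, s) = (-12 + s)/(2*s) (o(I, s) = (-12 + s)/((2*s)) = (-12 + s)*(1/(2*s)) = (-12 + s)/(2*s))
U(a) = 1/(a + (-12 + a)/(2*a))
sqrt(457031 + U(P)) = sqrt(457031 + 2*(407/7)/(-12 + 407/7 + 2*(407/7)**2)) = sqrt(457031 + 2*(407/7)/(-12 + 407/7 + 2*(165649/49))) = sqrt(457031 + 2*(407/7)/(-12 + 407/7 + 331298/49)) = sqrt(457031 + 2*(407/7)/(333559/49)) = sqrt(457031 + 2*(407/7)*(49/333559)) = sqrt(457031 + 5698/333559) = sqrt(152446809027/333559) = sqrt(23019468163077)/7097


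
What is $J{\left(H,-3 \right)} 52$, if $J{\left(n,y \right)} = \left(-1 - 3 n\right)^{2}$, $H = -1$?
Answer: $208$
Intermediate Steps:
$J{\left(H,-3 \right)} 52 = \left(1 + 3 \left(-1\right)\right)^{2} \cdot 52 = \left(1 - 3\right)^{2} \cdot 52 = \left(-2\right)^{2} \cdot 52 = 4 \cdot 52 = 208$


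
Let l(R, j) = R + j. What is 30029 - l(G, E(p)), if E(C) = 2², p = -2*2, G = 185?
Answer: 29840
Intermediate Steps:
p = -4
E(C) = 4
30029 - l(G, E(p)) = 30029 - (185 + 4) = 30029 - 1*189 = 30029 - 189 = 29840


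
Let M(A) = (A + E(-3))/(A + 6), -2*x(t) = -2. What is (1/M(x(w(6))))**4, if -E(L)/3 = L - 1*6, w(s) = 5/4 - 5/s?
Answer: 1/256 ≈ 0.0039063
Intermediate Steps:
w(s) = 5/4 - 5/s (w(s) = 5*(1/4) - 5/s = 5/4 - 5/s)
E(L) = 18 - 3*L (E(L) = -3*(L - 1*6) = -3*(L - 6) = -3*(-6 + L) = 18 - 3*L)
x(t) = 1 (x(t) = -1/2*(-2) = 1)
M(A) = (27 + A)/(6 + A) (M(A) = (A + (18 - 3*(-3)))/(A + 6) = (A + (18 + 9))/(6 + A) = (A + 27)/(6 + A) = (27 + A)/(6 + A))
(1/M(x(w(6))))**4 = (1/((27 + 1)/(6 + 1)))**4 = (1/(28/7))**4 = (1/((1/7)*28))**4 = (1/4)**4 = 1/256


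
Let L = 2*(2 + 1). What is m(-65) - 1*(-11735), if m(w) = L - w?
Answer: 11806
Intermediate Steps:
L = 6 (L = 2*3 = 6)
m(w) = 6 - w
m(-65) - 1*(-11735) = (6 - 1*(-65)) - 1*(-11735) = (6 + 65) + 11735 = 71 + 11735 = 11806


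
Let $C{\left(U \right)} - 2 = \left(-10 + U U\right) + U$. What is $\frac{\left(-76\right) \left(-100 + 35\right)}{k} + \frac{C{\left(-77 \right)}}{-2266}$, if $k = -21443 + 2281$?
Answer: $- \frac{215344}{75911} \approx -2.8368$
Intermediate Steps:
$C{\left(U \right)} = -8 + U + U^{2}$ ($C{\left(U \right)} = 2 + \left(\left(-10 + U U\right) + U\right) = 2 + \left(\left(-10 + U^{2}\right) + U\right) = 2 + \left(-10 + U + U^{2}\right) = -8 + U + U^{2}$)
$k = -19162$
$\frac{\left(-76\right) \left(-100 + 35\right)}{k} + \frac{C{\left(-77 \right)}}{-2266} = \frac{\left(-76\right) \left(-100 + 35\right)}{-19162} + \frac{-8 - 77 + \left(-77\right)^{2}}{-2266} = \left(-76\right) \left(-65\right) \left(- \frac{1}{19162}\right) + \left(-8 - 77 + 5929\right) \left(- \frac{1}{2266}\right) = 4940 \left(- \frac{1}{19162}\right) + 5844 \left(- \frac{1}{2266}\right) = - \frac{190}{737} - \frac{2922}{1133} = - \frac{215344}{75911}$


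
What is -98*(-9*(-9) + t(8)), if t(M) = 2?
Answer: -8134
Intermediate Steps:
-98*(-9*(-9) + t(8)) = -98*(-9*(-9) + 2) = -98*(81 + 2) = -98*83 = -8134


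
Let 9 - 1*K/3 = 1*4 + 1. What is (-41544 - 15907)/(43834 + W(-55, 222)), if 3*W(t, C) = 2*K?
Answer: -57451/43842 ≈ -1.3104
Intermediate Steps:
K = 12 (K = 27 - 3*(1*4 + 1) = 27 - 3*(4 + 1) = 27 - 3*5 = 27 - 15 = 12)
W(t, C) = 8 (W(t, C) = (2*12)/3 = (⅓)*24 = 8)
(-41544 - 15907)/(43834 + W(-55, 222)) = (-41544 - 15907)/(43834 + 8) = -57451/43842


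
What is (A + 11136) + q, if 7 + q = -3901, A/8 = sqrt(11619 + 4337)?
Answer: 7228 + 16*sqrt(3989) ≈ 8238.5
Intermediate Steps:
A = 16*sqrt(3989) (A = 8*sqrt(11619 + 4337) = 8*sqrt(15956) = 8*(2*sqrt(3989)) = 16*sqrt(3989) ≈ 1010.5)
q = -3908 (q = -7 - 3901 = -3908)
(A + 11136) + q = (16*sqrt(3989) + 11136) - 3908 = (11136 + 16*sqrt(3989)) - 3908 = 7228 + 16*sqrt(3989)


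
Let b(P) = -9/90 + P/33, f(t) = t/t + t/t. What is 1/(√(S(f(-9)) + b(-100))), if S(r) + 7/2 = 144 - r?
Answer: √57585/2792 ≈ 0.085949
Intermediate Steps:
f(t) = 2 (f(t) = 1 + 1 = 2)
S(r) = 281/2 - r (S(r) = -7/2 + (144 - r) = 281/2 - r)
b(P) = -⅒ + P/33 (b(P) = -9*1/90 + P*(1/33) = -⅒ + P/33)
1/(√(S(f(-9)) + b(-100))) = 1/(√((281/2 - 1*2) + (-⅒ + (1/33)*(-100)))) = 1/(√((281/2 - 2) + (-⅒ - 100/33))) = 1/(√(277/2 - 1033/330)) = 1/(√(22336/165)) = 1/(8*√57585/165) = √57585/2792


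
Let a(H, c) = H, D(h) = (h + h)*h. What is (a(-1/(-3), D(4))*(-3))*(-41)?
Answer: 41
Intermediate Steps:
D(h) = 2*h² (D(h) = (2*h)*h = 2*h²)
(a(-1/(-3), D(4))*(-3))*(-41) = (-1/(-3)*(-3))*(-41) = (-1*(-⅓)*(-3))*(-41) = ((⅓)*(-3))*(-41) = -1*(-41) = 41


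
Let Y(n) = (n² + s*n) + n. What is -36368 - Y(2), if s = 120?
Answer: -36614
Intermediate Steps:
Y(n) = n² + 121*n (Y(n) = (n² + 120*n) + n = n² + 121*n)
-36368 - Y(2) = -36368 - 2*(121 + 2) = -36368 - 2*123 = -36368 - 1*246 = -36368 - 246 = -36614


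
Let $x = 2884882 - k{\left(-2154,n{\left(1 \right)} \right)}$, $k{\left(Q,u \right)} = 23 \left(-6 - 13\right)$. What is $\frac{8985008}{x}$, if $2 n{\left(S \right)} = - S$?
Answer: $\frac{8985008}{2885319} \approx 3.114$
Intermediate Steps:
$n{\left(S \right)} = - \frac{S}{2}$ ($n{\left(S \right)} = \frac{\left(-1\right) S}{2} = - \frac{S}{2}$)
$k{\left(Q,u \right)} = -437$ ($k{\left(Q,u \right)} = 23 \left(-19\right) = -437$)
$x = 2885319$ ($x = 2884882 - -437 = 2884882 + 437 = 2885319$)
$\frac{8985008}{x} = \frac{8985008}{2885319}$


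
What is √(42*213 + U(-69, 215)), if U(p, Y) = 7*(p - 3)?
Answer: 3*√938 ≈ 91.880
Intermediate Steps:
U(p, Y) = -21 + 7*p (U(p, Y) = 7*(-3 + p) = -21 + 7*p)
√(42*213 + U(-69, 215)) = √(42*213 + (-21 + 7*(-69))) = √(8946 + (-21 - 483)) = √(8946 - 504) = √8442 = 3*√938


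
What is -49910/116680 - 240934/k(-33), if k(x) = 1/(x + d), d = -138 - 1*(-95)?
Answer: 213652556321/11668 ≈ 1.8311e+7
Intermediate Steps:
d = -43 (d = -138 + 95 = -43)
k(x) = 1/(-43 + x) (k(x) = 1/(x - 43) = 1/(-43 + x))
-49910/116680 - 240934/k(-33) = -49910/116680 - 240934/(1/(-43 - 33)) = -49910*1/116680 - 240934/(1/(-76)) = -4991/11668 - 240934/(-1/76) = -4991/11668 - 240934*(-76) = -4991/11668 + 18310984 = 213652556321/11668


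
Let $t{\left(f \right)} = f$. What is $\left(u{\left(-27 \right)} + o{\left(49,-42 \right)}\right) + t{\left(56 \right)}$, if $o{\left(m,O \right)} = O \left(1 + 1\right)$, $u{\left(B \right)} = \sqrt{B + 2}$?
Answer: $-28 + 5 i \approx -28.0 + 5.0 i$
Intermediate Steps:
$u{\left(B \right)} = \sqrt{2 + B}$
$o{\left(m,O \right)} = 2 O$ ($o{\left(m,O \right)} = O 2 = 2 O$)
$\left(u{\left(-27 \right)} + o{\left(49,-42 \right)}\right) + t{\left(56 \right)} = \left(\sqrt{2 - 27} + 2 \left(-42\right)\right) + 56 = \left(\sqrt{-25} - 84\right) + 56 = \left(5 i - 84\right) + 56 = \left(-84 + 5 i\right) + 56 = -28 + 5 i$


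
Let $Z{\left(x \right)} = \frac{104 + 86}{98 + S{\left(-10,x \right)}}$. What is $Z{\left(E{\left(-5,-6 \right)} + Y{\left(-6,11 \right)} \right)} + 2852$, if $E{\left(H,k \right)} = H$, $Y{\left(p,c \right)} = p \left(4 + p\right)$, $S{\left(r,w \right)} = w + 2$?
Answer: $\frac{305354}{107} \approx 2853.8$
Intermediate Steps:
$S{\left(r,w \right)} = 2 + w$
$Z{\left(x \right)} = \frac{190}{100 + x}$ ($Z{\left(x \right)} = \frac{104 + 86}{98 + \left(2 + x\right)} = \frac{190}{100 + x}$)
$Z{\left(E{\left(-5,-6 \right)} + Y{\left(-6,11 \right)} \right)} + 2852 = \frac{190}{100 - \left(5 + 6 \left(4 - 6\right)\right)} + 2852 = \frac{190}{100 - -7} + 2852 = \frac{190}{100 + \left(-5 + 12\right)} + 2852 = \frac{190}{100 + 7} + 2852 = \frac{190}{107} + 2852 = \frac{305354}{107}$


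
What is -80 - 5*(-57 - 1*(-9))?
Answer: 160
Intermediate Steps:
-80 - 5*(-57 - 1*(-9)) = -80 - 5*(-57 + 9) = -80 - 5*(-48) = -80 + 240 = 160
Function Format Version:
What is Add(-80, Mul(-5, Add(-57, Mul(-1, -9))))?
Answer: 160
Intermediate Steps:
Add(-80, Mul(-5, Add(-57, Mul(-1, -9)))) = Add(-80, Mul(-5, Add(-57, 9))) = Add(-80, Mul(-5, -48)) = Add(-80, 240) = 160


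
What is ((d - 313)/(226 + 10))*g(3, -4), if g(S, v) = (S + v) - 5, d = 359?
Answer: -69/59 ≈ -1.1695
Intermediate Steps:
g(S, v) = -5 + S + v
((d - 313)/(226 + 10))*g(3, -4) = ((359 - 313)/(226 + 10))*(-5 + 3 - 4) = (46/236)*(-6) = (46*(1/236))*(-6) = (23/118)*(-6) = -69/59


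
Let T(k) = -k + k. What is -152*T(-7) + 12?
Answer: 12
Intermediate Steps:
T(k) = 0
-152*T(-7) + 12 = -152*0 + 12 = 0 + 12 = 12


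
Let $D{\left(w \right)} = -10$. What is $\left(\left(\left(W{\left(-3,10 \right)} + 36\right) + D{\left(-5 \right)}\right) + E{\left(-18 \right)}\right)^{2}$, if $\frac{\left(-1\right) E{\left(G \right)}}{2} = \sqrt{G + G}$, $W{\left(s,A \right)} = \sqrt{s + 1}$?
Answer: $\left(26 - 12 i + i \sqrt{2}\right)^{2} \approx 563.94 - 550.46 i$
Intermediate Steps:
$W{\left(s,A \right)} = \sqrt{1 + s}$
$E{\left(G \right)} = - 2 \sqrt{2} \sqrt{G}$ ($E{\left(G \right)} = - 2 \sqrt{G + G} = - 2 \sqrt{2 G} = - 2 \sqrt{2} \sqrt{G}$)
$\left(\left(\left(W{\left(-3,10 \right)} + 36\right) + D{\left(-5 \right)}\right) + E{\left(-18 \right)}\right)^{2} = \left(\left(\left(\sqrt{1 - 3} + 36\right) - 10\right) - 2 \sqrt{2} \sqrt{-18}\right)^{2} = \left(\left(\left(\sqrt{-2} + 36\right) - 10\right) - 2 \sqrt{2} \cdot 3 i \sqrt{2}\right)^{2} = \left(\left(\left(i \sqrt{2} + 36\right) - 10\right) - 12 i\right)^{2} = \left(\left(\left(36 + i \sqrt{2}\right) - 10\right) - 12 i\right)^{2} = \left(\left(26 + i \sqrt{2}\right) - 12 i\right)^{2} = \left(26 - 12 i + i \sqrt{2}\right)^{2}$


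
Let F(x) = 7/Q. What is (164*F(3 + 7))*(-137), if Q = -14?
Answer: 11234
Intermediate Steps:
F(x) = -½ (F(x) = 7/(-14) = 7*(-1/14) = -½)
(164*F(3 + 7))*(-137) = (164*(-½))*(-137) = -82*(-137) = 11234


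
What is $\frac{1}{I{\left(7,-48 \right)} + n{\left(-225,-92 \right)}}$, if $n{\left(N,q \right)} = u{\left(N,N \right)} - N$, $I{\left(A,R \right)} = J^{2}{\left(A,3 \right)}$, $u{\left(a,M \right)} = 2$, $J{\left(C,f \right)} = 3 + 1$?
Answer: $\frac{1}{243} \approx 0.0041152$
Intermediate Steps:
$J{\left(C,f \right)} = 4$
$I{\left(A,R \right)} = 16$ ($I{\left(A,R \right)} = 4^{2} = 16$)
$n{\left(N,q \right)} = 2 - N$
$\frac{1}{I{\left(7,-48 \right)} + n{\left(-225,-92 \right)}} = \frac{1}{16 + \left(2 - -225\right)} = \frac{1}{16 + \left(2 + 225\right)} = \frac{1}{16 + 227} = \frac{1}{243}$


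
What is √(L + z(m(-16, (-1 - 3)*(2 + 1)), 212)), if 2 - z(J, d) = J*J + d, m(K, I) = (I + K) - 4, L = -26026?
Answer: 2*I*√6815 ≈ 165.11*I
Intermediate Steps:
m(K, I) = -4 + I + K
z(J, d) = 2 - d - J² (z(J, d) = 2 - (J*J + d) = 2 - (J² + d) = 2 - (d + J²) = 2 + (-d - J²) = 2 - d - J²)
√(L + z(m(-16, (-1 - 3)*(2 + 1)), 212)) = √(-26026 + (2 - 1*212 - (-4 + (-1 - 3)*(2 + 1) - 16)²)) = √(-26026 + (2 - 212 - (-4 - 4*3 - 16)²)) = √(-26026 + (2 - 212 - (-4 - 12 - 16)²)) = √(-26026 + (2 - 212 - 1*(-32)²)) = √(-26026 + (2 - 212 - 1*1024)) = √(-26026 + (2 - 212 - 1024)) = √(-26026 - 1234) = √(-27260) = 2*I*√6815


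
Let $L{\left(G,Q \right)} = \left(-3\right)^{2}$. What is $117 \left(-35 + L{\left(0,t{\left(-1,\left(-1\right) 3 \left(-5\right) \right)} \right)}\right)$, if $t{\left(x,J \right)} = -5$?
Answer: $-3042$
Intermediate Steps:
$L{\left(G,Q \right)} = 9$
$117 \left(-35 + L{\left(0,t{\left(-1,\left(-1\right) 3 \left(-5\right) \right)} \right)}\right) = 117 \left(-35 + 9\right) = 117 \left(-26\right) = -3042$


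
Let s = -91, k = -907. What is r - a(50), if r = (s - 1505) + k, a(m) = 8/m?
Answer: -62579/25 ≈ -2503.2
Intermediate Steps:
r = -2503 (r = (-91 - 1505) - 907 = -1596 - 907 = -2503)
r - a(50) = -2503 - 8/50 = -2503 - 1*4/25 = -2503 - 4/25 = -62579/25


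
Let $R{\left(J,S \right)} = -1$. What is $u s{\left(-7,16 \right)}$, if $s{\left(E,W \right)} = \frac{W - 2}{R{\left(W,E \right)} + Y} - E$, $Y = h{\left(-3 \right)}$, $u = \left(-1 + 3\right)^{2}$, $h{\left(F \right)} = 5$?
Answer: $42$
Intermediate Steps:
$u = 4$ ($u = 2^{2} = 4$)
$Y = 5$
$s{\left(E,W \right)} = - \frac{1}{2} - E + \frac{W}{4}$ ($s{\left(E,W \right)} = \frac{W - 2}{-1 + 5} - E = \frac{-2 + W}{4} - E = \left(-2 + W\right) \frac{1}{4} - E = \left(- \frac{1}{2} + \frac{W}{4}\right) - E = - \frac{1}{2} - E + \frac{W}{4}$)
$u s{\left(-7,16 \right)} = 4 \left(- \frac{1}{2} - -7 + \frac{1}{4} \cdot 16\right) = 4 \left(- \frac{1}{2} + 7 + 4\right) = 4 \cdot \frac{21}{2} = 42$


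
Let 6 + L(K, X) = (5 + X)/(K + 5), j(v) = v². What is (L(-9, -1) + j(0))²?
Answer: 49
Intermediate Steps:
L(K, X) = -6 + (5 + X)/(5 + K) (L(K, X) = -6 + (5 + X)/(K + 5) = -6 + (5 + X)/(5 + K))
(L(-9, -1) + j(0))² = ((-25 - 1 - 6*(-9))/(5 - 9) + 0²)² = ((-25 - 1 + 54)/(-4) + 0)² = (-¼*28 + 0)² = (-7 + 0)² = (-7)² = 49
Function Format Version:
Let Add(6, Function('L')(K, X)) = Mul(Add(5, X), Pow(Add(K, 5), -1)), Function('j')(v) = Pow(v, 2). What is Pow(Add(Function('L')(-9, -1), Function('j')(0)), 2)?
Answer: 49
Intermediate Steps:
Function('L')(K, X) = Add(-6, Mul(Pow(Add(5, K), -1), Add(5, X))) (Function('L')(K, X) = Add(-6, Mul(Add(5, X), Pow(Add(K, 5), -1))) = Add(-6, Mul(Add(5, X), Pow(Add(5, K), -1))) = Add(-6, Mul(Pow(Add(5, K), -1), Add(5, X))))
Pow(Add(Function('L')(-9, -1), Function('j')(0)), 2) = Pow(Add(Mul(Pow(Add(5, -9), -1), Add(-25, -1, Mul(-6, -9))), Pow(0, 2)), 2) = Pow(Add(Mul(Pow(-4, -1), Add(-25, -1, 54)), 0), 2) = Pow(Add(Mul(Rational(-1, 4), 28), 0), 2) = Pow(Add(-7, 0), 2) = Pow(-7, 2) = 49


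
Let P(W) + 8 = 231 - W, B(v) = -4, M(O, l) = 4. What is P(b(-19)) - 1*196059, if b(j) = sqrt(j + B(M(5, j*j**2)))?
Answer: -195836 - I*sqrt(23) ≈ -1.9584e+5 - 4.7958*I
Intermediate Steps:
b(j) = sqrt(-4 + j) (b(j) = sqrt(j - 4) = sqrt(-4 + j))
P(W) = 223 - W (P(W) = -8 + (231 - W) = 223 - W)
P(b(-19)) - 1*196059 = (223 - sqrt(-4 - 19)) - 1*196059 = (223 - sqrt(-23)) - 196059 = (223 - I*sqrt(23)) - 196059 = -195836 - I*sqrt(23)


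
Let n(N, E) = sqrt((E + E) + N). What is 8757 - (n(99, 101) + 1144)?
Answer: 7613 - sqrt(301) ≈ 7595.6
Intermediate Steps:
n(N, E) = sqrt(N + 2*E) (n(N, E) = sqrt(2*E + N) = sqrt(N + 2*E))
8757 - (n(99, 101) + 1144) = 8757 - (sqrt(99 + 2*101) + 1144) = 8757 - (sqrt(99 + 202) + 1144) = 8757 - (sqrt(301) + 1144) = 8757 - (1144 + sqrt(301)) = 8757 + (-1144 - sqrt(301)) = 7613 - sqrt(301)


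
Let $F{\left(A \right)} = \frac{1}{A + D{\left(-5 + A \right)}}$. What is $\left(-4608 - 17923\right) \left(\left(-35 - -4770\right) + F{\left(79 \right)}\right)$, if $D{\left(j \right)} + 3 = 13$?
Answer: $- \frac{9494923896}{89} \approx -1.0668 \cdot 10^{8}$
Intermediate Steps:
$D{\left(j \right)} = 10$ ($D{\left(j \right)} = -3 + 13 = 10$)
$F{\left(A \right)} = \frac{1}{10 + A}$ ($F{\left(A \right)} = \frac{1}{A + 10} = \frac{1}{10 + A}$)
$\left(-4608 - 17923\right) \left(\left(-35 - -4770\right) + F{\left(79 \right)}\right) = \left(-4608 - 17923\right) \left(\left(-35 - -4770\right) + \frac{1}{10 + 79}\right) = - 22531 \left(\left(-35 + 4770\right) + \frac{1}{89}\right) = - 22531 \left(4735 + \frac{1}{89}\right) = \left(-22531\right) \frac{421416}{89} = - \frac{9494923896}{89}$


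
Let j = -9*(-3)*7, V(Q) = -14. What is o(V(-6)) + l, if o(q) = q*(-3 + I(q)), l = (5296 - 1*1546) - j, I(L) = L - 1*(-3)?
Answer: 3757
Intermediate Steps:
I(L) = 3 + L (I(L) = L + 3 = 3 + L)
j = 189 (j = 27*7 = 189)
l = 3561 (l = (5296 - 1*1546) - 1*189 = (5296 - 1546) - 189 = 3750 - 189 = 3561)
o(q) = q**2 (o(q) = q*(-3 + (3 + q)) = q*q = q**2)
o(V(-6)) + l = (-14)**2 + 3561 = 196 + 3561 = 3757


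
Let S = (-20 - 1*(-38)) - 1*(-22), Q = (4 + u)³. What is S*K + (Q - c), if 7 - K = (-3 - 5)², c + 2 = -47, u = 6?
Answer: -1231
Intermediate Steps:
c = -49 (c = -2 - 47 = -49)
Q = 1000 (Q = (4 + 6)³ = 10³ = 1000)
K = -57 (K = 7 - (-3 - 5)² = 7 - 1*(-8)² = 7 - 1*64 = 7 - 64 = -57)
S = 40 (S = (-20 + 38) + 22 = 18 + 22 = 40)
S*K + (Q - c) = 40*(-57) + (1000 - 1*(-49)) = -2280 + (1000 + 49) = -2280 + 1049 = -1231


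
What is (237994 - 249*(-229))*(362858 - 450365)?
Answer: -25815877605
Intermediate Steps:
(237994 - 249*(-229))*(362858 - 450365) = (237994 + 57021)*(-87507) = 295015*(-87507) = -25815877605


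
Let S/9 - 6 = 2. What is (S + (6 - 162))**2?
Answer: 7056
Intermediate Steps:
S = 72 (S = 54 + 9*2 = 54 + 18 = 72)
(S + (6 - 162))**2 = (72 + (6 - 162))**2 = (72 - 156)**2 = (-84)**2 = 7056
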